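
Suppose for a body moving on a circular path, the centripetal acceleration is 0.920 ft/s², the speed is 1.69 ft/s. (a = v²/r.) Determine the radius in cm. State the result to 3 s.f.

94.6 cm

Rearranging a = v²/r for r: r = v²/a.
a = 0.920 ft/s² = 0.2804 m/s²; v = 1.69 ft/s = 0.5151 m/s.
r = 0.9462 m
0.9462 m × (1 cm / 0.01000 m) = 94.62 cm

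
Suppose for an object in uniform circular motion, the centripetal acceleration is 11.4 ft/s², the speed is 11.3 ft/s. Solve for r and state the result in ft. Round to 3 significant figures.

11.2 ft

Rearranging a = v²/r for r: r = v²/a.
a = 11.4 ft/s² = 3.475 m/s²; v = 11.3 ft/s = 3.444 m/s.
r = 3.414 m
3.414 m × (1 ft / 0.3048 m) = 11.20 ft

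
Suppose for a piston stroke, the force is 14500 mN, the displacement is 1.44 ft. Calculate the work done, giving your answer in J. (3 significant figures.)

6.36 J

W is given directly by: W = F·d.
F = 14500 mN = 14.50 N; d = 1.44 ft = 0.4389 m.
W = 6.364 J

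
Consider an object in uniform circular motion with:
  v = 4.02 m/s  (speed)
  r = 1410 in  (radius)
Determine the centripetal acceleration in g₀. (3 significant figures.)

0.0460 g₀

a is given directly by: a = v²/r.
v = 4.02 m/s; r = 1410 in = 35.81 m.
a = 0.4512 m/s²
0.4512 m/s² × (1 g₀ / 9.807 m/s²) = 0.04601 g₀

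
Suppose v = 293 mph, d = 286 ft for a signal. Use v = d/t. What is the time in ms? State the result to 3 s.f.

666 ms

Solving v = d/t for t: t = d/v.
v = 293 mph = 131.0 m/s; d = 286 ft = 87.17 m.
t = 0.6655 s
0.6655 s × (1 ms / 0.001000 s) = 665.5 ms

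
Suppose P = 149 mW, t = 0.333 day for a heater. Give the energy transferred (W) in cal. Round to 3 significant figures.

1020 cal

Rearranging: W = P·t.
P = 149 mW = 0.1490 W; t = 0.333 day = 28771 s.
W = 4287 J
4287 J × (1 cal / 4.184 J) = 1025 cal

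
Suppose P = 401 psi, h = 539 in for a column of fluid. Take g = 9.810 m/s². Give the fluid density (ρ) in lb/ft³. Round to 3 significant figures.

Rearranging P = ρ·g·h for ρ: ρ = P/(g·h).
P = 401 psi = 2.765×10^6 Pa; h = 539 in = 13.69 m; g = 9.810 m/s².
ρ = 20586 kg/m³
20586 kg/m³ × (1 lb/ft³ / 16.02 kg/m³) = 1285 lb/ft³

1290 lb/ft³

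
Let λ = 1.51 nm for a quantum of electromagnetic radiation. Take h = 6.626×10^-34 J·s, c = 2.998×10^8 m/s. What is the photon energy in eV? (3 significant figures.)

821 eV

E is given directly by: E = hc/λ.
λ = 1.51 nm = 1.510×10^-9 m; h = 6.626×10^-34 J·s; c = 2.998×10^8 m/s.
E = 1.316×10^-16 J
1.316×10^-16 J × (1 eV / 1.602×10^-19 J) = 821.1 eV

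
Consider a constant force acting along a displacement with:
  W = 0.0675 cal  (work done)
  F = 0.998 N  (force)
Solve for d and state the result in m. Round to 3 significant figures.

0.283 m

Rearranging: d = W/F.
W = 0.0675 cal = 0.2824 J; F = 0.998 N.
d = 0.2830 m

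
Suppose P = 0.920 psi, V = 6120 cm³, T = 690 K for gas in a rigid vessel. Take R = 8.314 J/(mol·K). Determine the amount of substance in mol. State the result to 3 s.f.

Rearranging PV = nRT for n: n = PV/(RT).
P = 0.920 psi = 6343 Pa; V = 6120 cm³ = 0.006120 m³; T = 690 K; R = 8.314 J/(mol·K).
n = 0.006767 mol

0.00677 mol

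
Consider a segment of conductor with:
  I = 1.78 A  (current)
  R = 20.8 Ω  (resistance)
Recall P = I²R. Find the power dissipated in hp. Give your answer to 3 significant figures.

0.0884 hp

Directly: P = I²R.
I = 1.78 A; R = 20.8 Ω.
P = 65.90 W
65.90 W × (1 hp / 745.7 W) = 0.08838 hp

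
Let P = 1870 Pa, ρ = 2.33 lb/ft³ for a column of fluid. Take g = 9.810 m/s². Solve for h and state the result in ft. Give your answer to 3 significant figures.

Rearranging: h = P/(ρ·g).
P = 1870 Pa; ρ = 2.33 lb/ft³ = 37.32 kg/m³; g = 9.810 m/s².
h = 5.107 m
5.107 m × (1 ft / 0.3048 m) = 16.76 ft

16.8 ft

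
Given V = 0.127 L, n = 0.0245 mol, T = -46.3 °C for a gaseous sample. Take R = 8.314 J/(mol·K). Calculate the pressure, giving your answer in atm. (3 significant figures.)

3.59 atm

Directly: P = nRT/V.
V = 0.127 L = 1.270×10^-4 m³; n = 0.0245 mol; T = -46.3 °C = 226.8 K; R = 8.314 J/(mol·K).
P = 3.638×10^5 Pa  (the unit combination reduces to kg/(m·s²) = Pa)
3.638×10^5 Pa × (1 atm / 1.013×10^5 Pa) = 3.591 atm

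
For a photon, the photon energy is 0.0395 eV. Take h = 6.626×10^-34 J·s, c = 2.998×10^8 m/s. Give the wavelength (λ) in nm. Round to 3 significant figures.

Rearranging E = h·c/λ for λ: λ = hc/E.
E = 0.0395 eV = 6.329×10^-21 J; h = 6.626×10^-34 J·s; c = 2.998×10^8 m/s.
λ = 3.139×10^-5 m
3.139×10^-5 m × (1 nm / 1.000×10^-9 m) = 31389 nm

31400 nm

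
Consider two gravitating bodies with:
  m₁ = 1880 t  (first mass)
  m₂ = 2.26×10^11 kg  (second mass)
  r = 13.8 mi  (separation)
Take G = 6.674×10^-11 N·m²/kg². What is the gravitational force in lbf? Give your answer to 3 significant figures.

From Newton's law of gravitation: F = Gm₁m₂/r².
m₁ = 1880 t = 1.880×10^6 kg; m₂ = 2.26×10^11 kg; r = 13.8 mi = 22209 m; G = 6.674×10^-11 N·m²/kg².
F = 0.05749 N
0.05749 N × (1 lbf / 4.448 N) = 0.01292 lbf

0.0129 lbf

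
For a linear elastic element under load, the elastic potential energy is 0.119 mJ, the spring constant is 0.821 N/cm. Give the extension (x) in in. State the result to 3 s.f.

0.0670 in

Solving U = ½k·x² for x: x = √(2U/k).
U = 0.119 mJ = 1.190×10^-4 J; k = 0.821 N/cm = 82.10 N/m.
x = 0.001703 m
0.001703 m × (1 in / 0.02540 m) = 0.06703 in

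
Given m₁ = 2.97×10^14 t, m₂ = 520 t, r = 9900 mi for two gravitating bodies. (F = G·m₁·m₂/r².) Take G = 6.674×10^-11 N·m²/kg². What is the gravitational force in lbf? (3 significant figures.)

From Newton's law of gravitation: F = Gm₁m₂/r².
m₁ = 2.97×10^14 t = 2.970×10^17 kg; m₂ = 520 t = 5.200×10^5 kg; r = 9900 mi = 1.593×10^7 m; G = 6.674×10^-11 N·m²/kg².
F = 0.04060 N
0.04060 N × (1 lbf / 4.448 N) = 0.009128 lbf

0.00913 lbf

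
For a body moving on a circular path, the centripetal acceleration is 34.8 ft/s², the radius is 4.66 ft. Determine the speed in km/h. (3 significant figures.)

Rearranging a = v²/r for v: v = √(a·r).
a = 34.8 ft/s² = 10.61 m/s²; r = 4.66 ft = 1.420 m.
v = 3.881 m/s
3.881 m/s × (1 km/h / 0.2778 m/s) = 13.97 km/h

14.0 km/h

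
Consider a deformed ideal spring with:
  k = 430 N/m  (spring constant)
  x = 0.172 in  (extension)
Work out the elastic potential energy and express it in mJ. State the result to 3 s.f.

U is given directly by: U = ½kx².
k = 430 N/m; x = 0.172 in = 0.004369 m.
U = 0.004104 J  (the unit combination reduces to kg·m²/s² = J)
0.004104 J × (1 mJ / 0.001000 J) = 4.104 mJ

4.10 mJ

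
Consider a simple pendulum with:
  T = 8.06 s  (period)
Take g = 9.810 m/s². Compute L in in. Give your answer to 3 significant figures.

636 in

Rearranging T = 2π√(L/g) for L: L = g·(T/2π)².
T = 8.06 s; g = 9.810 m/s².
L = 16.14 m
16.14 m × (1 in / 0.02540 m) = 635.5 in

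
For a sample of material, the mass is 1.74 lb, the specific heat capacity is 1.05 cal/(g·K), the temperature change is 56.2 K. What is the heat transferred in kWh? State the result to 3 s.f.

0.0541 kWh

Q is given directly by: Q = mcΔT.
m = 1.74 lb = 0.7893 kg; c = 1.05 cal/(g·K) = 4393 J/(kg·K); ΔT = 56.2 K.
Q = 1.949×10^5 J
1.949×10^5 J × (1 kWh / 3.600×10^6 J) = 0.05413 kWh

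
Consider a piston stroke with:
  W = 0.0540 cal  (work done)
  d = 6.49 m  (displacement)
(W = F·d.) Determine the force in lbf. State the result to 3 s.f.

0.00783 lbf

Rearranging W = F·d for F: F = W/d.
W = 0.0540 cal = 0.2259 J; d = 6.49 m.
F = 0.03481 N
0.03481 N × (1 lbf / 4.448 N) = 0.007826 lbf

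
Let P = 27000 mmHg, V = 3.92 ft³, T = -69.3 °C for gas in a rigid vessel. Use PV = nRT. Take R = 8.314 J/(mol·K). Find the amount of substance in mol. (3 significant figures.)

236 mol

Rearranging: n = PV/(RT).
P = 27000 mmHg = 3.600×10^6 Pa; V = 3.92 ft³ = 0.1110 m³; T = -69.3 °C = 203.8 K; R = 8.314 J/(mol·K).
n = 235.8 mol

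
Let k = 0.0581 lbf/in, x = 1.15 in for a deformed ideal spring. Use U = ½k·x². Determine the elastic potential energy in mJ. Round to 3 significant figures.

4.34 mJ

U is given directly by: U = ½kx².
k = 0.0581 lbf/in = 10.17 N/m; x = 1.15 in = 0.02921 m.
U = 0.004341 J  (the unit combination reduces to kg·m²/s² = J)
0.004341 J × (1 mJ / 0.001000 J) = 4.341 mJ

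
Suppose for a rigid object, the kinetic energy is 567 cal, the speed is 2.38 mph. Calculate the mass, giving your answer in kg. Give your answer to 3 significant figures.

Rearranging KE = ½mv² for m: m = 2·KE/v².
KE = 567 cal = 2372 J; v = 2.38 mph = 1.064 m/s.
m = 4191 kg

4190 kg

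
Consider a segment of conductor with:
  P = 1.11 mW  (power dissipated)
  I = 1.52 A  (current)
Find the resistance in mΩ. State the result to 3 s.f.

Rearranging: R = P/I².
P = 1.11 mW = 0.001110 W; I = 1.52 A.
R = 4.804×10^-4 Ω
4.804×10^-4 Ω × (1 mΩ / 0.001000 Ω) = 0.4804 mΩ

0.480 mΩ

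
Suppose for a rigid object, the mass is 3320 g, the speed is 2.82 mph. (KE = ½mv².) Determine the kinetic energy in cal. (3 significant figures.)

0.631 cal

KE is given directly by: KE = ½mv².
m = 3320 g = 3.320 kg; v = 2.82 mph = 1.261 m/s.
KE = 2.638 J
2.638 J × (1 cal / 4.184 J) = 0.6305 cal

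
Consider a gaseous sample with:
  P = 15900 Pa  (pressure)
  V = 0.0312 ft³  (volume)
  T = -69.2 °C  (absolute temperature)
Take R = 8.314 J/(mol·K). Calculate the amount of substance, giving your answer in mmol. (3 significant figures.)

From the ideal-gas law: n = PV/(RT).
P = 15900 Pa; V = 0.0312 ft³ = 8.835×10^-4 m³; T = -69.2 °C = 203.9 K; R = 8.314 J/(mol·K).
n = 0.008284 mol
0.008284 mol × (1 mmol / 0.001000 mol) = 8.284 mmol

8.28 mmol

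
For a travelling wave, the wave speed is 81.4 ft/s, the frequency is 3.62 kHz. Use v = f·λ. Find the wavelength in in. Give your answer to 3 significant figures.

0.270 in

Rearranging: λ = v/f.
v = 81.4 ft/s = 24.81 m/s; f = 3.62 kHz = 3620 Hz.
λ = 0.006854 m
0.006854 m × (1 in / 0.02540 m) = 0.2698 in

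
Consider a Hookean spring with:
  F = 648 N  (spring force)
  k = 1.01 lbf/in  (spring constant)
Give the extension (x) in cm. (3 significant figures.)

366 cm

From Hooke's law: x = F/k.
F = 648 N; k = 1.01 lbf/in = 176.9 N/m.
x = 3.664 m
3.664 m × (1 cm / 0.01000 m) = 366.4 cm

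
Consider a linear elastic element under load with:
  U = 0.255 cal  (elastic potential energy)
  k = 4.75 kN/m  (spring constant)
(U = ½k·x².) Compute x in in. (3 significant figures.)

0.834 in

Rearranging: x = √(2U/k).
U = 0.255 cal = 1.067 J; k = 4.75 kN/m = 4750 N/m.
x = 0.02120 m
0.02120 m × (1 in / 0.02540 m) = 0.8345 in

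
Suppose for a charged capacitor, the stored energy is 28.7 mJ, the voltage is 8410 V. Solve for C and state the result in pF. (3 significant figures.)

812 pF

Solving E = ½C·V² for C: C = 2E/V².
E = 28.7 mJ = 0.02870 J; V = 8410 V.
C = 8.116×10^-10 F
8.116×10^-10 F × (1 pF / 1.000×10^-12 F) = 811.6 pF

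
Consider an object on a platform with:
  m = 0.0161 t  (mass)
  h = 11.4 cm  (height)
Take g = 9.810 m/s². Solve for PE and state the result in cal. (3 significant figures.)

4.30 cal

PE is given directly by: PE = mgh.
m = 0.0161 t = 16.10 kg; h = 11.4 cm = 0.1140 m; g = 9.810 m/s².
PE = 18.01 J  (the unit combination reduces to kg·m²/s² = J)
18.01 J × (1 cal / 4.184 J) = 4.303 cal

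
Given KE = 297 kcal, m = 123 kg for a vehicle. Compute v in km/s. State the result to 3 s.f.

Rearranging KE = ½mv² for v: v = √(2·KE/m).
KE = 297 kcal = 1.243×10^6 J; m = 123 kg.
v = 142.1 m/s
142.1 m/s × (1 km/s / 1000 m/s) = 0.1421 km/s

0.142 km/s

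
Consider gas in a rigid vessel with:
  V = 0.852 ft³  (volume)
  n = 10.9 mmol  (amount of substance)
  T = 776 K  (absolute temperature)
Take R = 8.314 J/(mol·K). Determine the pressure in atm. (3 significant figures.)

Directly: P = nRT/V.
V = 0.852 ft³ = 0.02413 m³; n = 10.9 mmol = 0.01090 mol; T = 776 K; R = 8.314 J/(mol·K).
P = 2915 Pa
2915 Pa × (1 atm / 1.013×10^5 Pa) = 0.02877 atm

0.0288 atm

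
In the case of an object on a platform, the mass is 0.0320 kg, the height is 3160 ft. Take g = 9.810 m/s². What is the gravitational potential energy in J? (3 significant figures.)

PE is given directly by: PE = mgh.
m = 0.0320 kg; h = 3160 ft = 963.2 m; g = 9.810 m/s².
PE = 302.4 J

302 J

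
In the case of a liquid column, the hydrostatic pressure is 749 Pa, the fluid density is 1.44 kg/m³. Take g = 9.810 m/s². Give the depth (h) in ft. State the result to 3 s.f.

174 ft

Solving P = ρ·g·h for h: h = P/(ρ·g).
P = 749 Pa; ρ = 1.44 kg/m³; g = 9.810 m/s².
h = 53.02 m
53.02 m × (1 ft / 0.3048 m) = 174.0 ft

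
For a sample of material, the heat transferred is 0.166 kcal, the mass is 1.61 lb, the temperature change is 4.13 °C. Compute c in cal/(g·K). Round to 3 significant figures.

Rearranging Q = m·c·ΔT for c: c = Q/(m·ΔT).
Q = 0.166 kcal = 694.5 J; m = 1.61 lb = 0.7303 kg; ΔT = 4.13 °C = 4.130 K.
c = 230.3 J/(kg·K)
230.3 J/(kg·K) × (1 cal/(g·K) / 4184 J/(kg·K)) = 0.05504 cal/(g·K)

0.0550 cal/(g·K)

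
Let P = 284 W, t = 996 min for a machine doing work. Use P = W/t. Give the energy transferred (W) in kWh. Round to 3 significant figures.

4.71 kWh

Solving P = W/t for W: W = P·t.
P = 284 W; t = 996 min = 59760 s.
W = 1.697×10^7 J
1.697×10^7 J × (1 kWh / 3.600×10^6 J) = 4.714 kWh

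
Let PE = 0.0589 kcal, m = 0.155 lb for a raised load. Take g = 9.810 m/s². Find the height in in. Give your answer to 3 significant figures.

Rearranging PE = m·g·h for h: h = PE/(m·g).
PE = 0.0589 kcal = 246.4 J; m = 0.155 lb = 0.07031 kg; g = 9.810 m/s².
h = 357.3 m
357.3 m × (1 in / 0.02540 m) = 14067 in

14100 in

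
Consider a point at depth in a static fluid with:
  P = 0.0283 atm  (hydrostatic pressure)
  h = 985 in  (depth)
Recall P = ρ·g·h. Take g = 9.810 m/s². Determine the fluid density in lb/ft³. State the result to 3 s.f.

0.729 lb/ft³

Rearranging P = ρ·g·h for ρ: ρ = P/(g·h).
P = 0.0283 atm = 2867 Pa; h = 985 in = 25.02 m; g = 9.810 m/s².
ρ = 11.68 kg/m³
11.68 kg/m³ × (1 lb/ft³ / 16.02 kg/m³) = 0.7294 lb/ft³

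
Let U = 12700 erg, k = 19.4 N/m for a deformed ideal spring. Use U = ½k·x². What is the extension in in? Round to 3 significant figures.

0.450 in

Solving U = ½k·x² for x: x = √(2U/k).
U = 12700 erg = 0.001270 J; k = 19.4 N/m.
x = 0.01144 m
0.01144 m × (1 in / 0.02540 m) = 0.4505 in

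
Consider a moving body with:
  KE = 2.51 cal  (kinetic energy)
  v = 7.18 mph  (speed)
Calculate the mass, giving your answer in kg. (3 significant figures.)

Solving KE = ½mv² for m: m = 2·KE/v².
KE = 2.51 cal = 10.50 J; v = 7.18 mph = 3.210 m/s.
m = 2.039 kg

2.04 kg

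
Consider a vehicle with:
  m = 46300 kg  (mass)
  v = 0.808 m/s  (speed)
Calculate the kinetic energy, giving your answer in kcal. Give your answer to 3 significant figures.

Directly: KE = ½mv².
m = 46300 kg; v = 0.808 m/s.
KE = 15114 J  (the unit combination reduces to kg·m²/s² = J)
15114 J × (1 kcal / 4184 J) = 3.612 kcal

3.61 kcal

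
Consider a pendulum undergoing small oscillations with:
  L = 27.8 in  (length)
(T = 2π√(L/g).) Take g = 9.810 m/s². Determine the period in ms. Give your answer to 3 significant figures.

Directly: T = 2π√(L/g).
L = 27.8 in = 0.7061 m; g = 9.810 m/s².
T = 1.686 s
1.686 s × (1 ms / 0.001000 s) = 1686 ms

1690 ms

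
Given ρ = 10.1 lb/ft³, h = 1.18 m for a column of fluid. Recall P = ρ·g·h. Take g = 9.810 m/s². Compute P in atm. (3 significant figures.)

0.0185 atm

P is given directly by: P = ρgh.
ρ = 10.1 lb/ft³ = 161.8 kg/m³; h = 1.18 m; g = 9.810 m/s².
P = 1873 Pa  (the unit combination reduces to kg/(m·s²) = Pa)
1873 Pa × (1 atm / 1.013×10^5 Pa) = 0.01848 atm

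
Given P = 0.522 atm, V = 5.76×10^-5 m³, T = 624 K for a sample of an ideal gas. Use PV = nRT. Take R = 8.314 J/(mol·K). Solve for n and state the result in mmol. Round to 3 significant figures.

From the ideal-gas law: n = PV/(RT).
P = 0.522 atm = 52892 Pa; V = 5.76×10^-5 m³; T = 624 K; R = 8.314 J/(mol·K).
n = 5.872×10^-4 mol
5.872×10^-4 mol × (1 mmol / 0.001000 mol) = 0.5872 mmol

0.587 mmol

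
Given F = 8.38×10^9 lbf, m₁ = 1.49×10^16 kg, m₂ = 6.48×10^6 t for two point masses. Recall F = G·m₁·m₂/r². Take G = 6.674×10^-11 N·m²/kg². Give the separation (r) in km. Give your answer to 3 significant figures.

From Newton's law of gravitation: r = √(G·m₁m₂/F).
F = 8.38×10^9 lbf = 3.728×10^10 N; m₁ = 1.49×10^16 kg; m₂ = 6.48×10^6 t = 6.480×10^9 kg; G = 6.674×10^-11 N·m²/kg².
r = 415.8 m
415.8 m × (1 km / 1000 m) = 0.4158 km

0.416 km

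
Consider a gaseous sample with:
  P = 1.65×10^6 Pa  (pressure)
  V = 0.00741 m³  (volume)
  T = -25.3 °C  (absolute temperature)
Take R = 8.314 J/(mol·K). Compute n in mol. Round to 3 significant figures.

From the ideal-gas law: n = PV/(RT).
P = 1.65×10^6 Pa; V = 0.00741 m³; T = -25.3 °C = 247.8 K; R = 8.314 J/(mol·K).
n = 5.933 mol

5.93 mol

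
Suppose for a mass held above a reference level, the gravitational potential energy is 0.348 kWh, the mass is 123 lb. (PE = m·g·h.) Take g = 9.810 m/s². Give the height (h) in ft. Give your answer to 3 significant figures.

7510 ft

Rearranging: h = PE/(m·g).
PE = 0.348 kWh = 1.253×10^6 J; m = 123 lb = 55.79 kg; g = 9.810 m/s².
h = 2289 m
2289 m × (1 ft / 0.3048 m) = 7510 ft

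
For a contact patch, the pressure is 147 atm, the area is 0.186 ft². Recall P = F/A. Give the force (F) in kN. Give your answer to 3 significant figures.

Rearranging: F = P·A.
P = 147 atm = 1.489×10^7 Pa; A = 0.186 ft² = 0.01728 m².
F = 2.574×10^5 N
2.574×10^5 N × (1 kN / 1000 N) = 257.4 kN

257 kN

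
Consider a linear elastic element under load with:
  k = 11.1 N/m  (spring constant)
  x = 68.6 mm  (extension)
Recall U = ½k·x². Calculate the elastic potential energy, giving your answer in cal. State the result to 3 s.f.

U is given directly by: U = ½kx².
k = 11.1 N/m; x = 68.6 mm = 0.06860 m.
U = 0.02612 J  (the unit combination reduces to kg·m²/s² = J)
0.02612 J × (1 cal / 4.184 J) = 0.006242 cal

0.00624 cal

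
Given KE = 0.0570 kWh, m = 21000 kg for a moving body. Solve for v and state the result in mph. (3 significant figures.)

Rearranging KE = ½mv² for v: v = √(2·KE/m).
KE = 0.0570 kWh = 2.052×10^5 J; m = 21000 kg.
v = 4.421 m/s
4.421 m/s × (1 mph / 0.4470 m/s) = 9.889 mph

9.89 mph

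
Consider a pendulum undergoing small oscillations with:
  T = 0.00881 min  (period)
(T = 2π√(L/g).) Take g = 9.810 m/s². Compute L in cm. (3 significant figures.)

Rearranging T = 2π√(L/g) for L: L = g·(T/2π)².
T = 0.00881 min = 0.5286 s; g = 9.810 m/s².
L = 0.06943 m
0.06943 m × (1 cm / 0.01000 m) = 6.943 cm

6.94 cm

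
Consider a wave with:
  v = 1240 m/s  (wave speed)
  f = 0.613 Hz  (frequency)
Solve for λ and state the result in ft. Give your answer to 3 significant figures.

6640 ft

Solving v = f·λ for λ: λ = v/f.
v = 1240 m/s; f = 0.613 Hz.
λ = 2023 m
2023 m × (1 ft / 0.3048 m) = 6637 ft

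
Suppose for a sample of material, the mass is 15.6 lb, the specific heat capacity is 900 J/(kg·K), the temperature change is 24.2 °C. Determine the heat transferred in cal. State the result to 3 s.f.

Q is given directly by: Q = mcΔT.
m = 15.6 lb = 7.076 kg; c = 900 J/(kg·K); ΔT = 24.2 °C = 24.20 K.
Q = 1.541×10^5 J
1.541×10^5 J × (1 cal / 4.184 J) = 36835 cal

36800 cal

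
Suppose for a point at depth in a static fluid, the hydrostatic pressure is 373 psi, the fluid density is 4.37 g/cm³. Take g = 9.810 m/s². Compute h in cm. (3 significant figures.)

Rearranging P = ρ·g·h for h: h = P/(ρ·g).
P = 373 psi = 2.572×10^6 Pa; ρ = 4.37 g/cm³ = 4370 kg/m³; g = 9.810 m/s².
h = 59.99 m
59.99 m × (1 cm / 0.01000 m) = 5999 cm

6000 cm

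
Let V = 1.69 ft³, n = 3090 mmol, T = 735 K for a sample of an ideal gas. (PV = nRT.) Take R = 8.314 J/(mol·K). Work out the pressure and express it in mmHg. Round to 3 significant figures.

2960 mmHg

P is given directly by: P = nRT/V.
V = 1.69 ft³ = 0.04786 m³; n = 3090 mmol = 3.090 mol; T = 735 K; R = 8.314 J/(mol·K).
P = 3.946×10^5 Pa
3.946×10^5 Pa × (1 mmHg / 133.3 Pa) = 2960 mmHg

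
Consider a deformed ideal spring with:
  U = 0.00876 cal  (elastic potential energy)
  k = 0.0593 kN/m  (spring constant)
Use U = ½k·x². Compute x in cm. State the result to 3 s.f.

Rearranging U = ½k·x² for x: x = √(2U/k).
U = 0.00876 cal = 0.03665 J; k = 0.0593 kN/m = 59.30 N/m.
x = 0.03516 m
0.03516 m × (1 cm / 0.01000 m) = 3.516 cm

3.52 cm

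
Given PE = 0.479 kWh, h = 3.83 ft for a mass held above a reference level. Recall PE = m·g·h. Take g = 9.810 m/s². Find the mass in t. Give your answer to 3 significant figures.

151 t

Rearranging: m = PE/(g·h).
PE = 0.479 kWh = 1.724×10^6 J; h = 3.83 ft = 1.167 m; g = 9.810 m/s².
m = 1.506×10^5 kg
1.506×10^5 kg × (1 t / 1000 kg) = 150.6 t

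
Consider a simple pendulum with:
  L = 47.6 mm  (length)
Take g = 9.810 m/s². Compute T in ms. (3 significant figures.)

438 ms

T is given directly by: T = 2π√(L/g).
L = 47.6 mm = 0.04760 m; g = 9.810 m/s².
T = 0.4377 s
0.4377 s × (1 ms / 0.001000 s) = 437.7 ms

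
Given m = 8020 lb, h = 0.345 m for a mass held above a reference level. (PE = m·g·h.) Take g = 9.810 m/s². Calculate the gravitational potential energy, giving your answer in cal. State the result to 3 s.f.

Directly: PE = mgh.
m = 8020 lb = 3638 kg; h = 0.345 m; g = 9.810 m/s².
PE = 12312 J
12312 J × (1 cal / 4.184 J) = 2943 cal

2940 cal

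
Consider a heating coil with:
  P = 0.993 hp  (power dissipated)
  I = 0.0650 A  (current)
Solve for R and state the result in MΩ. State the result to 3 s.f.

0.175 MΩ

Rearranging P = I²R for R: R = P/I².
P = 0.993 hp = 740.5 W; I = 0.0650 A.
R = 1.753×10^5 Ω
1.753×10^5 Ω × (1 MΩ / 1.000×10^6 Ω) = 0.1753 MΩ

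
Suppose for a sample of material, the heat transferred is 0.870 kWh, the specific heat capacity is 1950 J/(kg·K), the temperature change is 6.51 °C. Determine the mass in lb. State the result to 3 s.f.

Rearranging: m = Q/(c·ΔT).
Q = 0.870 kWh = 3.132×10^6 J; c = 1950 J/(kg·K); ΔT = 6.51 °C = 6.510 K.
m = 246.7 kg
246.7 kg × (1 lb / 0.4536 kg) = 543.9 lb

544 lb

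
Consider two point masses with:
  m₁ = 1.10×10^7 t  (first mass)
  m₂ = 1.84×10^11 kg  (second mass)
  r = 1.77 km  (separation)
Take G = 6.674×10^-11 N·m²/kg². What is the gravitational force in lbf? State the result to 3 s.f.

From Newton's law of gravitation: F = Gm₁m₂/r².
m₁ = 1.10×10^7 t = 1.100×10^10 kg; m₂ = 1.84×10^11 kg; r = 1.77 km = 1770 m; G = 6.674×10^-11 N·m²/kg².
F = 43117 N  (the unit combination reduces to kg·m/s² = N)
43117 N × (1 lbf / 4.448 N) = 9693 lbf

9690 lbf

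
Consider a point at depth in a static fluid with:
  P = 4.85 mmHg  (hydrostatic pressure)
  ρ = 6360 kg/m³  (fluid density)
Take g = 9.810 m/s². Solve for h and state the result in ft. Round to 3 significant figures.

0.0340 ft

Rearranging: h = P/(ρ·g).
P = 4.85 mmHg = 646.6 Pa; ρ = 6360 kg/m³; g = 9.810 m/s².
h = 0.01036 m
0.01036 m × (1 ft / 0.3048 m) = 0.03400 ft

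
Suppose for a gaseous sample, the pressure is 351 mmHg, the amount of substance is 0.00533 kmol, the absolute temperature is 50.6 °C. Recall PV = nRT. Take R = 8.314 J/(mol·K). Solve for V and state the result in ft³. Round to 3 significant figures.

From the ideal-gas law: V = nRT/P.
P = 351 mmHg = 46796 Pa; n = 0.00533 kmol = 5.330 mol; T = 50.6 °C = 323.8 K; R = 8.314 J/(mol·K).
V = 0.3066 m³
0.3066 m³ × (1 ft³ / 0.02832 m³) = 10.83 ft³

10.8 ft³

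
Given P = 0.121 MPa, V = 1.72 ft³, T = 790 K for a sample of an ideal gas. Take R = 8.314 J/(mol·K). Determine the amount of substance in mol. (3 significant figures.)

From the ideal-gas law: n = PV/(RT).
P = 0.121 MPa = 1.210×10^5 Pa; V = 1.72 ft³ = 0.04870 m³; T = 790 K; R = 8.314 J/(mol·K).
n = 0.8973 mol

0.897 mol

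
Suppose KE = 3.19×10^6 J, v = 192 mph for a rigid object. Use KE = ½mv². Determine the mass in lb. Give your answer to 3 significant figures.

1910 lb

Solving KE = ½mv² for m: m = 2·KE/v².
KE = 3.19×10^6 J; v = 192 mph = 85.83 m/s.
m = 866.0 kg
866.0 kg × (1 lb / 0.4536 kg) = 1909 lb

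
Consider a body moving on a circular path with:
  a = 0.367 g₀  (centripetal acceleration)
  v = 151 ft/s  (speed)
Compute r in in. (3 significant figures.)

Solving a = v²/r for r: r = v²/a.
a = 0.367 g₀ = 3.599 m/s²; v = 151 ft/s = 46.02 m/s.
r = 588.6 m
588.6 m × (1 in / 0.02540 m) = 23172 in

23200 in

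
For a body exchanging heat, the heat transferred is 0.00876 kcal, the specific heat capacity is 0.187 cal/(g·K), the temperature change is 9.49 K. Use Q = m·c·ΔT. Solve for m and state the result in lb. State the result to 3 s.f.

0.0109 lb

Rearranging: m = Q/(c·ΔT).
Q = 0.00876 kcal = 36.65 J; c = 0.187 cal/(g·K) = 782.4 J/(kg·K); ΔT = 9.49 K.
m = 0.004936 kg
0.004936 kg × (1 lb / 0.4536 kg) = 0.01088 lb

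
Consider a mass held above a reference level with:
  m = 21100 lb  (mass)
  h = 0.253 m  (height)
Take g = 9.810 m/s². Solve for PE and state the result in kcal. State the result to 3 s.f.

Directly: PE = mgh.
m = 21100 lb = 9571 kg; h = 0.253 m; g = 9.810 m/s².
PE = 23754 J  (the unit combination reduces to kg·m²/s² = J)
23754 J × (1 kcal / 4184 J) = 5.677 kcal

5.68 kcal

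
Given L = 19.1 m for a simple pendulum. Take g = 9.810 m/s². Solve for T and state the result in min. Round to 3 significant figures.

0.146 min

T is given directly by: T = 2π√(L/g).
L = 19.1 m; g = 9.810 m/s².
T = 8.767 s
8.767 s × (1 min / 60.00 s) = 0.1461 min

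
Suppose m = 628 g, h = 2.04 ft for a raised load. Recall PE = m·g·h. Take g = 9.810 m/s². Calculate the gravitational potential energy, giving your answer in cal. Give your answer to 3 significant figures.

PE is given directly by: PE = mgh.
m = 628 g = 0.6280 kg; h = 2.04 ft = 0.6218 m; g = 9.810 m/s².
PE = 3.831 J  (the unit combination reduces to kg·m²/s² = J)
3.831 J × (1 cal / 4.184 J) = 0.9156 cal

0.916 cal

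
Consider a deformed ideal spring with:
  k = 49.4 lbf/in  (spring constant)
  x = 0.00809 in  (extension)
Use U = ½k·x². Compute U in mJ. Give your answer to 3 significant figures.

0.183 mJ

Directly: U = ½kx².
k = 49.4 lbf/in = 8651 N/m; x = 0.00809 in = 2.055×10^-4 m.
U = 1.826×10^-4 J  (the unit combination reduces to kg·m²/s² = J)
1.826×10^-4 J × (1 mJ / 0.001000 J) = 0.1826 mJ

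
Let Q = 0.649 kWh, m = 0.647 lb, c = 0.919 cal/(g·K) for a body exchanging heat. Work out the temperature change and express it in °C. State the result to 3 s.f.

Solving Q = m·c·ΔT for ΔT: ΔT = Q/(m·c).
Q = 0.649 kWh = 2.336×10^6 J; m = 0.647 lb = 0.2935 kg; c = 0.919 cal/(g·K) = 3845 J/(kg·K).
ΔT = 2070 K
Since 1 °C = 1 K, 2070 °C.

2070 °C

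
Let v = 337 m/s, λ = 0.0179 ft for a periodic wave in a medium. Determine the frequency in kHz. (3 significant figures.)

61.8 kHz

Rearranging: f = v/λ.
v = 337 m/s; λ = 0.0179 ft = 0.005456 m.
f = 61768 Hz
61768 Hz × (1 kHz / 1000 Hz) = 61.77 kHz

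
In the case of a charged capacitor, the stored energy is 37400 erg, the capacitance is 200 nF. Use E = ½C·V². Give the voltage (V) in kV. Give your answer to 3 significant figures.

Rearranging: V = √(2E/C).
E = 37400 erg = 0.003740 J; C = 200 nF = 2.000×10^-7 F.
V = 193.4 V  (the unit combination reduces to kg·m²/(A·s³) = V)
193.4 V × (1 kV / 1000 V) = 0.1934 kV

0.193 kV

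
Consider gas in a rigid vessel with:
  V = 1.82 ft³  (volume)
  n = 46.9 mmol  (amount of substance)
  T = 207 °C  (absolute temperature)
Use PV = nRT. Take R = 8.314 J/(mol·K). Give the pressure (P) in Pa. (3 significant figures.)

From the ideal-gas law: P = nRT/V.
V = 1.82 ft³ = 0.05154 m³; n = 46.9 mmol = 0.04690 mol; T = 207 °C = 480.1 K; R = 8.314 J/(mol·K).
P = 3633 Pa  (the unit combination reduces to kg/(m·s²) = Pa)

3630 Pa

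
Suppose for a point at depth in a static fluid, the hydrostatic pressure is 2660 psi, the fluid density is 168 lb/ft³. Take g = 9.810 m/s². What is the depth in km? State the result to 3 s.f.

Rearranging P = ρ·g·h for h: h = P/(ρ·g).
P = 2660 psi = 1.834×10^7 Pa; ρ = 168 lb/ft³ = 2691 kg/m³; g = 9.810 m/s².
h = 694.7 m
694.7 m × (1 km / 1000 m) = 0.6947 km

0.695 km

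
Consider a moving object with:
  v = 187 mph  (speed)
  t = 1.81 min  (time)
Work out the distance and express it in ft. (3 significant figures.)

Solving v = d/t for d: d = v·t.
v = 187 mph = 83.60 m/s; t = 1.81 min = 108.6 s.
d = 9079 m
9079 m × (1 ft / 0.3048 m) = 29785 ft

29800 ft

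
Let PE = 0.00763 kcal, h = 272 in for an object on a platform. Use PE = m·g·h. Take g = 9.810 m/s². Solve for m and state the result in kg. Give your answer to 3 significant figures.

Rearranging: m = PE/(g·h).
PE = 0.00763 kcal = 31.92 J; h = 272 in = 6.909 m; g = 9.810 m/s².
m = 0.4710 kg

0.471 kg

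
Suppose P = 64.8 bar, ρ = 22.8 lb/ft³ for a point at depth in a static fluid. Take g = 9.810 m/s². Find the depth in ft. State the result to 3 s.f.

Solving P = ρ·g·h for h: h = P/(ρ·g).
P = 64.8 bar = 6.480×10^6 Pa; ρ = 22.8 lb/ft³ = 365.2 kg/m³; g = 9.810 m/s².
h = 1809 m
1809 m × (1 ft / 0.3048 m) = 5934 ft

5930 ft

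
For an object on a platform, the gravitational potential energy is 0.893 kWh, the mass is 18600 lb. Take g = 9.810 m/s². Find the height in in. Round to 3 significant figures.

Solving PE = m·g·h for h: h = PE/(m·g).
PE = 0.893 kWh = 3.215×10^6 J; m = 18600 lb = 8437 kg; g = 9.810 m/s².
h = 38.84 m
38.84 m × (1 in / 0.02540 m) = 1529 in

1530 in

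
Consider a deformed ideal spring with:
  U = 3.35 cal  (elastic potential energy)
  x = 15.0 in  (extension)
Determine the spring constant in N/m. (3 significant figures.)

Solving U = ½k·x² for k: k = 2U/x².
U = 3.35 cal = 14.02 J; x = 15.0 in = 0.3810 m.
k = 193.1 N/m

193 N/m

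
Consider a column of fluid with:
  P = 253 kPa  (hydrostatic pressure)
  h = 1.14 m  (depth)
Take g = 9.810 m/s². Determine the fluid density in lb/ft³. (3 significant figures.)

1410 lb/ft³

Rearranging: ρ = P/(g·h).
P = 253 kPa = 2.530×10^5 Pa; h = 1.14 m; g = 9.810 m/s².
ρ = 22623 kg/m³
22623 kg/m³ × (1 lb/ft³ / 16.02 kg/m³) = 1412 lb/ft³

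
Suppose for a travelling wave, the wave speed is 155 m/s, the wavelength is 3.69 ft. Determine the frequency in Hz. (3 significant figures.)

Rearranging: f = v/λ.
v = 155 m/s; λ = 3.69 ft = 1.125 m.
f = 137.8 Hz

138 Hz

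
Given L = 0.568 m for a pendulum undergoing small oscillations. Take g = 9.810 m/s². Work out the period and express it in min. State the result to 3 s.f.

T is given directly by: T = 2π√(L/g).
L = 0.568 m; g = 9.810 m/s².
T = 1.512 s
1.512 s × (1 min / 60.00 s) = 0.02520 min

0.0252 min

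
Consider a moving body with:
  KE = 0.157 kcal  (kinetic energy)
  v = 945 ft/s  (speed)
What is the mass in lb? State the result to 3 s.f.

0.0349 lb

Solving KE = ½mv² for m: m = 2·KE/v².
KE = 0.157 kcal = 656.9 J; v = 945 ft/s = 288.0 m/s.
m = 0.01584 kg
0.01584 kg × (1 lb / 0.4536 kg) = 0.03491 lb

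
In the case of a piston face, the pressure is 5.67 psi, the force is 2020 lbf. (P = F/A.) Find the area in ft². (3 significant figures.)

2.47 ft²

Solving P = F/A for A: A = F/P.
P = 5.67 psi = 39093 Pa; F = 2020 lbf = 8985 N.
A = 0.2298 m²
0.2298 m² × (1 ft² / 0.09290 m²) = 2.474 ft²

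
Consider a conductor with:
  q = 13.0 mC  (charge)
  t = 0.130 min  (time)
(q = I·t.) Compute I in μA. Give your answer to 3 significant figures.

1670 μA

Rearranging q = I·t for I: I = q/t.
q = 13.0 mC = 0.01300 C; t = 0.130 min = 7.800 s.
I = 0.001667 A
0.001667 A × (1 μA / 1.000×10^-6 A) = 1667 μA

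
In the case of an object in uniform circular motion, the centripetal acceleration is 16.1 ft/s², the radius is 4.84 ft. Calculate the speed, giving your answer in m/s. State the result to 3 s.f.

2.69 m/s

Solving a = v²/r for v: v = √(a·r).
a = 16.1 ft/s² = 4.907 m/s²; r = 4.84 ft = 1.475 m.
v = 2.691 m/s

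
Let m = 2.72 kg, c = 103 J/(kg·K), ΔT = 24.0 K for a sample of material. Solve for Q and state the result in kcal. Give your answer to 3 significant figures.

Q is given directly by: Q = mcΔT.
m = 2.72 kg; c = 103 J/(kg·K); ΔT = 24.0 K.
Q = 6724 J
6724 J × (1 kcal / 4184 J) = 1.607 kcal

1.61 kcal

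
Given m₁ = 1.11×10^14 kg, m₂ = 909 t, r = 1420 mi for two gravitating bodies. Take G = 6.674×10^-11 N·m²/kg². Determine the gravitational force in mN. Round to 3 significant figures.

1.29 mN

Directly: F = Gm₁m₂/r².
m₁ = 1.11×10^14 kg; m₂ = 909 t = 9.090×10^5 kg; r = 1420 mi = 2.285×10^6 m; G = 6.674×10^-11 N·m²/kg².
F = 0.001289 N
0.001289 N × (1 mN / 0.001000 N) = 1.289 mN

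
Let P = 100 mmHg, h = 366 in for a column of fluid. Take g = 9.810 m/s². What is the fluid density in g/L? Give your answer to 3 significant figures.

Rearranging P = ρ·g·h for ρ: ρ = P/(g·h).
P = 100 mmHg = 13332 Pa; h = 366 in = 9.296 m; g = 9.810 m/s².
ρ = 146.2 kg/m³
Since 1 g/L = 1 kg/m³, 146.2 g/L.

146 g/L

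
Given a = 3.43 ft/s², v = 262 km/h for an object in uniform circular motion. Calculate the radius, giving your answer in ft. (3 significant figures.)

16600 ft

Solving a = v²/r for r: r = v²/a.
a = 3.43 ft/s² = 1.045 m/s²; v = 262 km/h = 72.78 m/s.
r = 5066 m
5066 m × (1 ft / 0.3048 m) = 16622 ft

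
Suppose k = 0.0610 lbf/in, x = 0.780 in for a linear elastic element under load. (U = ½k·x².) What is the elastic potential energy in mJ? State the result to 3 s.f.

Directly: U = ½kx².
k = 0.0610 lbf/in = 10.68 N/m; x = 0.780 in = 0.01981 m.
U = 0.002097 J
0.002097 J × (1 mJ / 0.001000 J) = 2.097 mJ

2.10 mJ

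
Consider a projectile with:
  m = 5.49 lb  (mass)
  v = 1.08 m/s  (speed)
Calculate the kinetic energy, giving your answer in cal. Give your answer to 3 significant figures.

Directly: KE = ½mv².
m = 5.49 lb = 2.490 kg; v = 1.08 m/s.
KE = 1.452 J
1.452 J × (1 cal / 4.184 J) = 0.3471 cal

0.347 cal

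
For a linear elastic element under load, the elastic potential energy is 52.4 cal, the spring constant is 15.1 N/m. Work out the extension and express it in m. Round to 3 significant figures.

Rearranging: x = √(2U/k).
U = 52.4 cal = 219.2 J; k = 15.1 N/m.
x = 5.389 m

5.39 m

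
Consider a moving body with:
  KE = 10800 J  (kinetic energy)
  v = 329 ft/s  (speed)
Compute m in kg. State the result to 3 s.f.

2.15 kg

Rearranging KE = ½mv² for m: m = 2·KE/v².
KE = 10800 J; v = 329 ft/s = 100.3 m/s.
m = 2.148 kg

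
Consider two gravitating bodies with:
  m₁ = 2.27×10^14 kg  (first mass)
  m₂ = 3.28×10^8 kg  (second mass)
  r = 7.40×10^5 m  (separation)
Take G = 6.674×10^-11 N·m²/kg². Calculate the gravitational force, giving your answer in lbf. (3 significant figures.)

2.04 lbf

F is given directly by: F = Gm₁m₂/r².
m₁ = 2.27×10^14 kg; m₂ = 3.28×10^8 kg; r = 7.40×10^5 m; G = 6.674×10^-11 N·m²/kg².
F = 9.074 N
9.074 N × (1 lbf / 4.448 N) = 2.040 lbf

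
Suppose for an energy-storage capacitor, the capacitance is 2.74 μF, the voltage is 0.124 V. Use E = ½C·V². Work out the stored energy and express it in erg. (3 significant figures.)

0.211 erg

E is given directly by: E = ½CV².
C = 2.74 μF = 2.740×10^-6 F; V = 0.124 V.
E = 2.107×10^-8 J
2.107×10^-8 J × (1 erg / 1.000×10^-7 J) = 0.2107 erg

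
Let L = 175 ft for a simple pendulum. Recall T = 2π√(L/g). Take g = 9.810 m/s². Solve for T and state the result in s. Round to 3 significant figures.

T is given directly by: T = 2π√(L/g).
L = 175 ft = 53.34 m; g = 9.810 m/s².
T = 14.65 s

14.7 s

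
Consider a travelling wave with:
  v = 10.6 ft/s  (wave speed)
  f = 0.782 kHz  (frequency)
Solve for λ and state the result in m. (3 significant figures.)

0.00413 m

Rearranging v = f·λ for λ: λ = v/f.
v = 10.6 ft/s = 3.231 m/s; f = 0.782 kHz = 782.0 Hz.
λ = 0.004132 m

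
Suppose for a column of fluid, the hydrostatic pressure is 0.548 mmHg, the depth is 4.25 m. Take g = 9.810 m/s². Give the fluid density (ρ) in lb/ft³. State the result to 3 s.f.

Solving P = ρ·g·h for ρ: ρ = P/(g·h).
P = 0.548 mmHg = 73.06 Pa; h = 4.25 m; g = 9.810 m/s².
ρ = 1.752 kg/m³
1.752 kg/m³ × (1 lb/ft³ / 16.02 kg/m³) = 0.1094 lb/ft³

0.109 lb/ft³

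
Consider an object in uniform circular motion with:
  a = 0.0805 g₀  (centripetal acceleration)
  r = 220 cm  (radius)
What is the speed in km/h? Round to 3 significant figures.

Rearranging a = v²/r for v: v = √(a·r).
a = 0.0805 g₀ = 0.7894 m/s²; r = 220 cm = 2.200 m.
v = 1.318 m/s
1.318 m/s × (1 km/h / 0.2778 m/s) = 4.744 km/h

4.74 km/h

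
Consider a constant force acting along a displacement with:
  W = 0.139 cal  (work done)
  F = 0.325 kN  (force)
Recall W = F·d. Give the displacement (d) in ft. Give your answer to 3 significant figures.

Solving W = F·d for d: d = W/F.
W = 0.139 cal = 0.5816 J; F = 0.325 kN = 325.0 N.
d = 0.001789 m
0.001789 m × (1 ft / 0.3048 m) = 0.005871 ft

0.00587 ft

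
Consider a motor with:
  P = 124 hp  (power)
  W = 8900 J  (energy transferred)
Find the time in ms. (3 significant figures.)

96.3 ms

Solving P = W/t for t: t = W/P.
P = 124 hp = 92467 W; W = 8900 J.
t = 0.09625 s
0.09625 s × (1 ms / 0.001000 s) = 96.25 ms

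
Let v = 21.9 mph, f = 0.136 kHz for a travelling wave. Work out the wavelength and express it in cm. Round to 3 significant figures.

Rearranging: λ = v/f.
v = 21.9 mph = 9.790 m/s; f = 0.136 kHz = 136.0 Hz.
λ = 0.07199 m
0.07199 m × (1 cm / 0.01000 m) = 7.199 cm

7.20 cm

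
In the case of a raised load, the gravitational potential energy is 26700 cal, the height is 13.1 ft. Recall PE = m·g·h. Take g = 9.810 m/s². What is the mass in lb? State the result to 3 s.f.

6290 lb

Rearranging: m = PE/(g·h).
PE = 26700 cal = 1.117×10^5 J; h = 13.1 ft = 3.993 m; g = 9.810 m/s².
m = 2852 kg
2852 kg × (1 lb / 0.4536 kg) = 6288 lb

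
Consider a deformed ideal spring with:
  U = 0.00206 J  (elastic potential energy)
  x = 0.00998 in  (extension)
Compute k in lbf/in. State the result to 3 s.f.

Rearranging: k = 2U/x².
U = 0.00206 J; x = 0.00998 in = 2.535×10^-4 m.
k = 64116 N/m
64116 N/m × (1 lbf/in / 175.1 N/m) = 366.1 lbf/in

366 lbf/in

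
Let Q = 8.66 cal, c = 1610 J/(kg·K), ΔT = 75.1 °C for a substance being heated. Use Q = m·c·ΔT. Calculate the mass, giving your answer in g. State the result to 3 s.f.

0.300 g

Rearranging Q = m·c·ΔT for m: m = Q/(c·ΔT).
Q = 8.66 cal = 36.23 J; c = 1610 J/(kg·K); ΔT = 75.1 °C = 75.10 K.
m = 2.997×10^-4 kg
2.997×10^-4 kg × (1 g / 0.001000 kg) = 0.2997 g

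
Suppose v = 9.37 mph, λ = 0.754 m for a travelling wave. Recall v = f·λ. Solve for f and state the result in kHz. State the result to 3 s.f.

Rearranging v = f·λ for f: f = v/λ.
v = 9.37 mph = 4.189 m/s; λ = 0.754 m.
f = 5.555 Hz
5.555 Hz × (1 kHz / 1000 Hz) = 0.005555 kHz

0.00556 kHz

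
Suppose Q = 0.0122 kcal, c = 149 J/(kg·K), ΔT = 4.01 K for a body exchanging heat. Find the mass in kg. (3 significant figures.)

0.0854 kg

Rearranging Q = m·c·ΔT for m: m = Q/(c·ΔT).
Q = 0.0122 kcal = 51.04 J; c = 149 J/(kg·K); ΔT = 4.01 K.
m = 0.08543 kg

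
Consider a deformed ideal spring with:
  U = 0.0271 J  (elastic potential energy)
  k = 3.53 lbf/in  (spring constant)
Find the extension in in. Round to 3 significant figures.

Rearranging U = ½k·x² for x: x = √(2U/k).
U = 0.0271 J; k = 3.53 lbf/in = 618.2 N/m.
x = 0.009363 m
0.009363 m × (1 in / 0.02540 m) = 0.3686 in

0.369 in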